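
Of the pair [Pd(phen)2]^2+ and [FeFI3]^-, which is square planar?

For [Pd(phen)2]^2+: Summing ligand charges against the +2 overall charge gives an oxidation state of +2 for palladium. Palladium is a group-10 element; Pd(II) is therefore d⁸. A 4d d⁸ ion has a large crystal-field splitting; square planar leaves the high-energy d_{x²−y²} orbital empty and maximises CFSE. → square planar.
For [FeFI3]^-: Summing ligand charges against the −1 overall charge gives an oxidation state of +3 for iron. Group 8 minus oxidation state 3 gives a d⁵ configuration. A high-spin d⁵ ion has zero CFSE in either geometry, so four ligands adopt the sterically favoured tetrahedral geometry. → tetrahedral.

[Pd(phen)2]^2+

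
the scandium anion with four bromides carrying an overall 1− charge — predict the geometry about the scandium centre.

Summing ligand charges against the −1 overall charge gives an oxidation state of +3 for scandium.
Sc sits in group 3, so the d-electron count is 3 − 3 = 0.
Coordination number: 4.
A d⁰ ion has no crystal-field stabilisation preference between square planar and tetrahedral, so four ligands adopt the sterically favoured tetrahedral geometry.

tetrahedral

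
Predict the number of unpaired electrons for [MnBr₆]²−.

3

Ligand charges: each bromide is −1. With an overall charge of −2 the manganese centre must be in the +4 oxidation state.
Mn sits in group 7, so the d-electron count is 7 − 4 = 3.
In an octahedral field the d³ configuration is t₂g³e_g⁰ (only one arrangement possible), giving 3 unpaired electrons.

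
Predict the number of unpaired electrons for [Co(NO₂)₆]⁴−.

Summing ligand charges against the −4 overall charge gives an oxidation state of +2 for cobalt.
Co sits in group 9, so the d-electron count is 9 − 2 = 7.
The spin state decides the count: Nitro (N-bound nitrite) is a strong-field ligand (high in the spectrochemical series) for a first-row metal, so the complex is low-spin.
An octahedral low-spin d⁷ ion is t₂g⁶e_g¹, giving 1 unpaired electron.

1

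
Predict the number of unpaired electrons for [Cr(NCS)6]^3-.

Each isothiocyanate is −1; balancing the −3 overall charge requires Cr(III).
Chromium is a group-6 element; Cr(III) is therefore d³.
In an octahedral field the d³ configuration is t₂g³e_g⁰ (only one arrangement possible), giving 3 unpaired electrons.

3 unpaired electrons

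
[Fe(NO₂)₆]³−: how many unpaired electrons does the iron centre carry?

Ligand charges: each nitro (N-bound nitrite) is −1. With an overall charge of −3 the iron centre must be in the +3 oxidation state.
Fe sits in group 8, so the d-electron count is 8 − 3 = 5.
The spin state decides the count: Nitro (N-bound nitrite) is a strong-field ligand (high in the spectrochemical series) for a first-row metal, so the complex is low-spin.
An octahedral low-spin d⁵ ion is t₂g⁵e_g⁰, giving 1 unpaired electron.

1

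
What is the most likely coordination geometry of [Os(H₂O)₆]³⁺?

Water is neutral; balancing the +3 overall charge requires Os(III).
Os sits in group 8, so the d-electron count is 8 − 3 = 5.
Coordination number: 6.
Six donors around a single metal centre give an octahedral coordination sphere.

octahedral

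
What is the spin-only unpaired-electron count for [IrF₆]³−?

Each fluoride is −1; balancing the −3 overall charge requires Ir(III).
Group 9 minus oxidation state 3 gives a d⁶ configuration.
The spin state decides the count: a 5d ion has a large Δₒ and is invariably low-spin.
An octahedral low-spin d⁶ ion is t₂g⁶e_g⁰, giving 0 unpaired electrons.

0 unpaired electrons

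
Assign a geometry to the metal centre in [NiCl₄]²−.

Summing ligand charges against the −2 overall charge gives an oxidation state of +2 for nickel.
Nickel is a group-10 element; Ni(II) is therefore d⁸.
Coordination number: 4.
Chloride is a weak-field ligand.
With weak-field ligands the CFSE gain from square planar is small, so a 3d d⁸ ion takes the sterically preferred tetrahedral geometry.

tetrahedral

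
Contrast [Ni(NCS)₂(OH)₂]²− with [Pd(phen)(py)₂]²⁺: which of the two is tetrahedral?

[Ni(NCS)₂(OH)₂]²−

For [Ni(NCS)₂(OH)₂]²−: Ligand charges: each isothiocyanate is −1; each hydroxide is −1. With an overall charge of −2 the nickel centre must be in the +2 oxidation state. Ni sits in group 10, so the d-electron count is 10 − 2 = 8. Hydroxide and isothiocyanate are weak-field ligands. With weak-field ligands the CFSE gain from square planar is small, so a 3d d⁸ ion takes the sterically preferred tetrahedral geometry. → tetrahedral.
For [Pd(phen)(py)₂]²⁺: 1,10-phenanthroline is neutral; pyridine is neutral; balancing the +2 overall charge requires Pd(II). Group 10 minus oxidation state 2 gives a d⁸ configuration. A 4d d⁸ ion has a large crystal-field splitting; square planar leaves the high-energy d_{x²−y²} orbital empty and maximises CFSE. → square planar.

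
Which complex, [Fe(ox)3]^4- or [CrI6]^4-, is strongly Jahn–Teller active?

[CrI6]^4-

[Fe(ox)3]^4-: Ligand charges: each oxalate is −2. With an overall charge of −4 the iron centre must be in the +2 oxidation state. Fe sits in group 8, so the d-electron count is 8 − 2 = 6. Oxalate is a weak-field ligand for a first-row metal, so the complex is high-spin. The d⁶ configuration leaves the e_g set evenly filled (or empty) — no strong Jahn–Teller driving force.
[CrI6]^4-: Each iodide is −1; balancing the −4 overall charge requires Cr(II). Cr sits in group 6, so the d-electron count is 6 − 2 = 4. Iodide is a weak-field ligand for a first-row metal, so the complex is high-spin. The t₂g³e_g¹ (high-spin) configuration has an unevenly filled e_g set; the Jahn–Teller theorem predicts a tetragonal distortion (typically axial elongation) to lift the degeneracy.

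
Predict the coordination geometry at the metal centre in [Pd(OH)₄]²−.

Summing ligand charges against the −2 overall charge gives an oxidation state of +2 for palladium.
Group 10 minus oxidation state 2 gives a d⁸ configuration.
With 4 monodentate ligands the coordination number is 4.
A 4d d⁸ ion has a large crystal-field splitting; square planar leaves the high-energy d_{x²−y²} orbital empty and maximises CFSE.

square planar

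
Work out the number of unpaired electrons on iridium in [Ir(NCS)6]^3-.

Summing ligand charges against the −3 overall charge gives an oxidation state of +3 for iridium.
Ir sits in group 9, so the d-electron count is 9 − 3 = 6.
The spin state decides the count: a 5d ion has a large Δₒ and is invariably low-spin.
An octahedral low-spin d⁶ ion is t₂g⁶e_g⁰, giving 0 unpaired electrons.

0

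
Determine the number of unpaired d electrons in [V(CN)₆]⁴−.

Ligand charges: each cyanide is −1. With an overall charge of −4 the vanadium centre must be in the +2 oxidation state.
V sits in group 5, so the d-electron count is 5 − 2 = 3.
In an octahedral field the d³ configuration is t₂g³e_g⁰ (only one arrangement possible), giving 3 unpaired electrons.

3 unpaired electrons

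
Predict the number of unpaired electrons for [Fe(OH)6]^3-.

5 unpaired electrons

Summing ligand charges against the −3 overall charge gives an oxidation state of +3 for iron.
Fe sits in group 8, so the d-electron count is 8 − 3 = 5.
The spin state decides the count: Hydroxide is a weak-field ligand for a first-row metal, so the complex is high-spin.
An octahedral high-spin d⁵ ion is t₂g³e_g², giving 5 unpaired electrons.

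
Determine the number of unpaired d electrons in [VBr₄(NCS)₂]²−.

Summing ligand charges against the −2 overall charge gives an oxidation state of +4 for vanadium.
V sits in group 5, so the d-electron count is 5 − 4 = 1.
In an octahedral field the d¹ configuration is t₂g¹e_g⁰ (only one arrangement possible), giving 1 unpaired electron.

1 unpaired electron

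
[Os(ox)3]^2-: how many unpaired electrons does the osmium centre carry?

2

Ligand charges: each oxalate is −2. With an overall charge of −2 the osmium centre must be in the +4 oxidation state.
Os sits in group 8, so the d-electron count is 8 − 4 = 4.
Counting donor atoms: 3×oxalate (bidentate) → 6 donors. Coordination number = 6.
The spin state decides the count: a 5d ion has a large Δₒ and is invariably low-spin.
An octahedral low-spin d⁴ ion is t₂g⁴e_g⁰, giving 2 unpaired electrons.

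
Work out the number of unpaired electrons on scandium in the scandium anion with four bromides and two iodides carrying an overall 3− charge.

Each bromide is −1; each iodide is −1; balancing the −3 overall charge requires Sc(III).
Group 3 minus oxidation state 3 gives a d⁰ configuration.
In an octahedral field the d⁰ configuration is t₂g⁰e_g⁰, giving 0 unpaired electrons.

0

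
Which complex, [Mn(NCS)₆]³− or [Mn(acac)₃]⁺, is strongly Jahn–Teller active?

[Mn(NCS)₆]³−

[Mn(NCS)₆]³−: Ligand charges: each isothiocyanate is −1. With an overall charge of −3 the manganese centre must be in the +3 oxidation state. Manganese is a group-7 element; Mn(III) is therefore d⁴. Isothiocyanate is a weak-field ligand for a first-row metal, so the complex is high-spin. The t₂g³e_g¹ (high-spin) configuration has an unevenly filled e_g set; the Jahn–Teller theorem predicts a tetragonal distortion (typically axial elongation) to lift the degeneracy.
[Mn(acac)₃]⁺: Ligand charges: each acetylacetonate is −1. With an overall charge of +1 the manganese centre must be in the +4 oxidation state. Group 7 minus oxidation state 4 gives a d³ configuration. The d³ configuration leaves the e_g set evenly filled (or empty) — no strong Jahn–Teller driving force.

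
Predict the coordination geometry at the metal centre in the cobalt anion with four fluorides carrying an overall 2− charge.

Each fluoride is −1; balancing the −2 overall charge requires Co(II).
Cobalt is a group-9 element; Co(II) is therefore d⁷.
With 4 monodentate ligands the coordination number is 4.
Fluoride is a weak-field ligand.
For a high-spin 3d d⁷ ion with weak-field ligands the small Δₜ gives little square-planar CFSE advantage, so four ligands adopt the sterically favoured tetrahedral geometry.

tetrahedral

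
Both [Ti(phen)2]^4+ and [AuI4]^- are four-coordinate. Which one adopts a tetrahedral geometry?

For [Ti(phen)2]^4+: Summing ligand charges against the +4 overall charge gives an oxidation state of +4 for titanium. Titanium is a group-4 element; Ti(IV) is therefore d⁰. A d⁰ ion has no crystal-field stabilisation preference between square planar and tetrahedral, so four ligands adopt the sterically favoured tetrahedral geometry. → tetrahedral.
For [AuI4]^-: Ligand charges: each iodide is −1. With an overall charge of −1 the gold centre must be in the +3 oxidation state. Gold is a group-11 element; Au(III) is therefore d⁸. A 5d d⁸ ion has a large crystal-field splitting; square planar leaves the high-energy d_{x²−y²} orbital empty and maximises CFSE. → square planar.

[Ti(phen)2]^4+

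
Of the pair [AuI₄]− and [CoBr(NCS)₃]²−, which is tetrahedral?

[CoBr(NCS)₃]²−

For [AuI₄]−: Summing ligand charges against the −1 overall charge gives an oxidation state of +3 for gold. Group 11 minus oxidation state 3 gives a d⁸ configuration. A 5d d⁸ ion has a large crystal-field splitting; square planar leaves the high-energy d_{x²−y²} orbital empty and maximises CFSE. → square planar.
For [CoBr(NCS)₃]²−: Ligand charges: each bromide is −1; each isothiocyanate is −1. With an overall charge of −2 the cobalt centre must be in the +2 oxidation state. Cobalt is a group-9 element; Co(II) is therefore d⁷. For a high-spin 3d d⁷ ion with weak-field ligands the small Δₜ gives little square-planar CFSE advantage, so four ligands adopt the sterically favoured tetrahedral geometry. → tetrahedral.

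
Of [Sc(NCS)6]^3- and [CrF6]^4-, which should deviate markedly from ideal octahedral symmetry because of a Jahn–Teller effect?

[CrF6]^4-

[Sc(NCS)6]^3-: Summing ligand charges against the −3 overall charge gives an oxidation state of +3 for scandium. Scandium is a group-3 element; Sc(III) is therefore d⁰. The d⁰ configuration leaves the e_g set evenly filled (or empty) — no strong Jahn–Teller driving force.
[CrF6]^4-: Each fluoride is −1; balancing the −4 overall charge requires Cr(II). Group 6 minus oxidation state 2 gives a d⁴ configuration. Fluoride is a weak-field ligand for a first-row metal, so the complex is high-spin. The t₂g³e_g¹ (high-spin) configuration has an unevenly filled e_g set; the Jahn–Teller theorem predicts a tetragonal distortion (typically axial elongation) to lift the degeneracy.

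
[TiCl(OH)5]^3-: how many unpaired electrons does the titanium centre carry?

Summing ligand charges against the −3 overall charge gives an oxidation state of +3 for titanium.
Group 4 minus oxidation state 3 gives a d¹ configuration.
In an octahedral field the d¹ configuration is t₂g¹e_g⁰ (only one arrangement possible), giving 1 unpaired electron.

1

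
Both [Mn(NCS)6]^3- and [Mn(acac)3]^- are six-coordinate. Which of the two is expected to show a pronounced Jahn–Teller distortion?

[Mn(NCS)6]^3-

[Mn(NCS)6]^3-: Ligand charges: each isothiocyanate is −1. With an overall charge of −3 the manganese centre must be in the +3 oxidation state. Group 7 minus oxidation state 3 gives a d⁴ configuration. Isothiocyanate is a weak-field ligand for a first-row metal, so the complex is high-spin. The t₂g³e_g¹ (high-spin) configuration has an unevenly filled e_g set; the Jahn–Teller theorem predicts a tetragonal distortion (typically axial elongation) to lift the degeneracy.
[Mn(acac)3]^-: Ligand charges: each acetylacetonate is −1. With an overall charge of −1 the manganese centre must be in the +2 oxidation state. Manganese is a group-7 element; Mn(II) is therefore d⁵. Acetylacetonate is a weak-field ligand for a first-row metal, so the complex is high-spin. The d⁵ configuration leaves the e_g set evenly filled (or empty) — no strong Jahn–Teller driving force.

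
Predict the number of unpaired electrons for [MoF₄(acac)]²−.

3 unpaired electrons

Ligand charges: each fluoride is −1; each acetylacetonate is −1. With an overall charge of −2 the molybdenum centre must be in the +3 oxidation state.
Group 6 minus oxidation state 3 gives a d³ configuration.
Counting donor atoms: 4×fluoride (monodentate) → 4 donors; 1×acetylacetonate (bidentate) → 2 donors. Coordination number = 6.
In an octahedral field the d³ configuration is t₂g³e_g⁰ (only one arrangement possible), giving 3 unpaired electrons.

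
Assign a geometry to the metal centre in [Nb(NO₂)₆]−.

Ligand charges: each nitro (N-bound nitrite) is −1. With an overall charge of −1 the niobium centre must be in the +5 oxidation state.
Nb sits in group 5, so the d-electron count is 5 − 5 = 0.
Coordination number: 6.
Six donors around a single metal centre give an octahedral coordination sphere.

octahedral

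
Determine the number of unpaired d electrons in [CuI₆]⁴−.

Summing ligand charges against the −4 overall charge gives an oxidation state of +2 for copper.
Group 11 minus oxidation state 2 gives a d⁹ configuration.
In an octahedral field the d⁹ configuration is t₂g⁶e_g³ (only one arrangement possible), giving 1 unpaired electron.

1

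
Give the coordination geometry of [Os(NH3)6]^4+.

octahedral

Summing ligand charges against the +4 overall charge gives an oxidation state of +4 for osmium.
Group 8 minus oxidation state 4 gives a d⁴ configuration.
Coordination number: 6.
Six donors around a single metal centre give an octahedral coordination sphere.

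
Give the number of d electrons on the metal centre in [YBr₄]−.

Ligand charges: each bromide is −1. With an overall charge of −1 the yttrium centre must be in the +3 oxidation state.
Y sits in group 3, so the d-electron count is 3 − 3 = 0.

d⁰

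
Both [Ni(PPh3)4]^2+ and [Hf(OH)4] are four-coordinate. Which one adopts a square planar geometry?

[Ni(PPh3)4]^2+

For [Ni(PPh3)4]^2+: Summing ligand charges against the +2 overall charge gives an oxidation state of +2 for nickel. Ni sits in group 10, so the d-electron count is 10 − 2 = 8. Triphenylphosphine is a strong-field ligand (high in the spectrochemical series). A 3d d⁸ ion with strong-field ligands gains enough CFSE to favour square planar over tetrahedral. → square planar.
For [Hf(OH)4]: Ligand charges: each hydroxide is −1. With an overall charge of 0 the hafnium centre must be in the +4 oxidation state. Group 4 minus oxidation state 4 gives a d⁰ configuration. A d⁰ ion has no crystal-field stabilisation preference between square planar and tetrahedral, so four ligands adopt the sterically favoured tetrahedral geometry. → tetrahedral.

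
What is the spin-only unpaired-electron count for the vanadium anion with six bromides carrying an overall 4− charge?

3

Summing ligand charges against the −4 overall charge gives an oxidation state of +2 for vanadium.
Group 5 minus oxidation state 2 gives a d³ configuration.
In an octahedral field the d³ configuration is t₂g³e_g⁰ (only one arrangement possible), giving 3 unpaired electrons.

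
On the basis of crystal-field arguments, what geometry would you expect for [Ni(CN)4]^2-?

square planar

Summing ligand charges against the −2 overall charge gives an oxidation state of +2 for nickel.
Ni sits in group 10, so the d-electron count is 10 − 2 = 8.
With 4 monodentate ligands the coordination number is 4.
Cyanide is a strong-field ligand (high in the spectrochemical series).
A 3d d⁸ ion with strong-field ligands gains enough CFSE to favour square planar over tetrahedral.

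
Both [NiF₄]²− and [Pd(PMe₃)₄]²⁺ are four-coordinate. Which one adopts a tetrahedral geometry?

[NiF₄]²−

For [NiF₄]²−: Ligand charges: each fluoride is −1. With an overall charge of −2 the nickel centre must be in the +2 oxidation state. Nickel is a group-10 element; Ni(II) is therefore d⁸. Fluoride is a weak-field ligand. With weak-field ligands the CFSE gain from square planar is small, so a 3d d⁸ ion takes the sterically preferred tetrahedral geometry. → tetrahedral.
For [Pd(PMe₃)₄]²⁺: Trimethylphosphine is neutral; balancing the +2 overall charge requires Pd(II). Pd sits in group 10, so the d-electron count is 10 − 2 = 8. A 4d d⁸ ion has a large crystal-field splitting; square planar leaves the high-energy d_{x²−y²} orbital empty and maximises CFSE. → square planar.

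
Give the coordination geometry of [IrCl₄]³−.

Ligand charges: each chloride is −1. With an overall charge of −3 the iridium centre must be in the +1 oxidation state.
Ir sits in group 9, so the d-electron count is 9 − 1 = 8.
With 4 monodentate ligands the coordination number is 4.
A 5d d⁸ ion has a large crystal-field splitting; square planar leaves the high-energy d_{x²−y²} orbital empty and maximises CFSE.

square planar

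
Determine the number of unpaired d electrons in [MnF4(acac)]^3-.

5 unpaired electrons

Ligand charges: each fluoride is −1; each acetylacetonate is −1. With an overall charge of −3 the manganese centre must be in the +2 oxidation state.
Group 7 minus oxidation state 2 gives a d⁵ configuration.
Counting donor atoms: 4×fluoride (monodentate) → 4 donors; 1×acetylacetonate (bidentate) → 2 donors. Coordination number = 6.
The spin state decides the count: Acetylacetonate and fluoride are weak-field ligands for a first-row metal, so the complex is high-spin.
An octahedral high-spin d⁵ ion is t₂g³e_g², giving 5 unpaired electrons.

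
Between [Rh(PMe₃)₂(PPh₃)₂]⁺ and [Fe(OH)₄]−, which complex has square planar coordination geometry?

[Rh(PMe₃)₂(PPh₃)₂]⁺

For [Rh(PMe₃)₂(PPh₃)₂]⁺: Summing ligand charges against the +1 overall charge gives an oxidation state of +1 for rhodium. Rhodium is a group-9 element; Rh(I) is therefore d⁸. A 4d d⁸ ion has a large crystal-field splitting; square planar leaves the high-energy d_{x²−y²} orbital empty and maximises CFSE. → square planar.
For [Fe(OH)₄]−: Ligand charges: each hydroxide is −1. With an overall charge of −1 the iron centre must be in the +3 oxidation state. Fe sits in group 8, so the d-electron count is 8 − 3 = 5. A high-spin d⁵ ion has zero CFSE in either geometry, so four ligands adopt the sterically favoured tetrahedral geometry. → tetrahedral.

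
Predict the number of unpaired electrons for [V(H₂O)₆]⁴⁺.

1

Ligand charges: water is neutral. With an overall charge of +4 the vanadium centre must be in the +4 oxidation state.
Group 5 minus oxidation state 4 gives a d¹ configuration.
In an octahedral field the d¹ configuration is t₂g¹e_g⁰ (only one arrangement possible), giving 1 unpaired electron.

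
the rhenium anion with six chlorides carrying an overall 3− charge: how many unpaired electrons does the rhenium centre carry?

2

Ligand charges: each chloride is −1. With an overall charge of −3 the rhenium centre must be in the +3 oxidation state.
Group 7 minus oxidation state 3 gives a d⁴ configuration.
The spin state decides the count: a 5d ion has a large Δₒ and is invariably low-spin.
An octahedral low-spin d⁴ ion is t₂g⁴e_g⁰, giving 2 unpaired electrons.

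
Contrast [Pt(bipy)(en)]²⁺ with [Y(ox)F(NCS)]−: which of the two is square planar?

[Pt(bipy)(en)]²⁺

For [Pt(bipy)(en)]²⁺: 2,2′-bipyridine is neutral; ethylenediamine is neutral; balancing the +2 overall charge requires Pt(II). Pt sits in group 10, so the d-electron count is 10 − 2 = 8. A 5d d⁸ ion has a large crystal-field splitting; square planar leaves the high-energy d_{x²−y²} orbital empty and maximises CFSE. → square planar.
For [Y(ox)F(NCS)]−: Summing ligand charges against the −1 overall charge gives an oxidation state of +3 for yttrium. Y sits in group 3, so the d-electron count is 3 − 3 = 0. A d⁰ ion has no crystal-field stabilisation preference between square planar and tetrahedral, so four ligands adopt the sterically favoured tetrahedral geometry. → tetrahedral.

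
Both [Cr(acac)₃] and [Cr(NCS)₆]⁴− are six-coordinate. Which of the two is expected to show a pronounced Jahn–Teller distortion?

[Cr(acac)₃]: Ligand charges: each acetylacetonate is −1. With an overall charge of 0 the chromium centre must be in the +3 oxidation state. Chromium is a group-6 element; Cr(III) is therefore d³. The d³ configuration leaves the e_g set evenly filled (or empty) — no strong Jahn–Teller driving force.
[Cr(NCS)₆]⁴−: Each isothiocyanate is −1; balancing the −4 overall charge requires Cr(II). Cr sits in group 6, so the d-electron count is 6 − 2 = 4. Isothiocyanate is a weak-field ligand for a first-row metal, so the complex is high-spin. The t₂g³e_g¹ (high-spin) configuration has an unevenly filled e_g set; the Jahn–Teller theorem predicts a tetragonal distortion (typically axial elongation) to lift the degeneracy.

[Cr(NCS)₆]⁴−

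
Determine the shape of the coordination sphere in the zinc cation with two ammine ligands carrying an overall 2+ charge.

Ligand charges: ammonia is neutral. With an overall charge of +2 the zinc centre must be in the +2 oxidation state.
Zinc is a group-12 element; Zn(II) is therefore d¹⁰.
Coordination number: 2.
A d¹⁰ ion with only two ligands adopts a linear arrangement (sp hybridisation; no CFSE preference).

linear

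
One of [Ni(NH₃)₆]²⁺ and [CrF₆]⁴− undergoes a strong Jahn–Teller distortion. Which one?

[CrF₆]⁴−

[Ni(NH₃)₆]²⁺: Summing ligand charges against the +2 overall charge gives an oxidation state of +2 for nickel. Ni sits in group 10, so the d-electron count is 10 − 2 = 8. The d⁸ configuration leaves the e_g set evenly filled (or empty) — no strong Jahn–Teller driving force.
[CrF₆]⁴−: Summing ligand charges against the −4 overall charge gives an oxidation state of +2 for chromium. Chromium is a group-6 element; Cr(II) is therefore d⁴. Fluoride is a weak-field ligand for a first-row metal, so the complex is high-spin. The t₂g³e_g¹ (high-spin) configuration has an unevenly filled e_g set; the Jahn–Teller theorem predicts a tetragonal distortion (typically axial elongation) to lift the degeneracy.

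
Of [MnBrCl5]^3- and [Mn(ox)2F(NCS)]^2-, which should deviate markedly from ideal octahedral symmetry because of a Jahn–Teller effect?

[MnBrCl5]^3-

[MnBrCl5]^3-: Summing ligand charges against the −3 overall charge gives an oxidation state of +3 for manganese. Manganese is a group-7 element; Mn(III) is therefore d⁴. Bromide and chloride are weak-field ligands for a first-row metal, so the complex is high-spin. The t₂g³e_g¹ (high-spin) configuration has an unevenly filled e_g set; the Jahn–Teller theorem predicts a tetragonal distortion (typically axial elongation) to lift the degeneracy.
[Mn(ox)2F(NCS)]^2-: Ligand charges: each oxalate is −2; each fluoride is −1; each isothiocyanate is −1. With an overall charge of −2 the manganese centre must be in the +4 oxidation state. Manganese is a group-7 element; Mn(IV) is therefore d³. The d³ configuration leaves the e_g set evenly filled (or empty) — no strong Jahn–Teller driving force.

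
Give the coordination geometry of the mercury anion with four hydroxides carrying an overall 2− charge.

tetrahedral

Each hydroxide is −1; balancing the −2 overall charge requires Hg(II).
Mercury is a group-12 element; Hg(II) is therefore d¹⁰.
Coordination number: 4.
A d¹⁰ ion has no crystal-field stabilisation preference between square planar and tetrahedral, so four ligands adopt the sterically favoured tetrahedral geometry.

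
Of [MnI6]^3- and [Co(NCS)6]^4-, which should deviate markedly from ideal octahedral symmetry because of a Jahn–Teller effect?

[MnI6]^3-

[MnI6]^3-: Each iodide is −1; balancing the −3 overall charge requires Mn(III). Group 7 minus oxidation state 3 gives a d⁴ configuration. Iodide is a weak-field ligand for a first-row metal, so the complex is high-spin. The t₂g³e_g¹ (high-spin) configuration has an unevenly filled e_g set; the Jahn–Teller theorem predicts a tetragonal distortion (typically axial elongation) to lift the degeneracy.
[Co(NCS)6]^4-: Ligand charges: each isothiocyanate is −1. With an overall charge of −4 the cobalt centre must be in the +2 oxidation state. Group 9 minus oxidation state 2 gives a d⁷ configuration. Isothiocyanate is a weak-field ligand for a first-row metal, so the complex is high-spin. The d⁷ configuration leaves the e_g set evenly filled (or empty) — no strong Jahn–Teller driving force.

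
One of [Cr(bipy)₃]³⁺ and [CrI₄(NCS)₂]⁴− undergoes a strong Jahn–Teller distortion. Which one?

[Cr(bipy)₃]³⁺: Ligand charges: 2,2′-bipyridine is neutral. With an overall charge of +3 the chromium centre must be in the +3 oxidation state. Group 6 minus oxidation state 3 gives a d³ configuration. The d³ configuration leaves the e_g set evenly filled (or empty) — no strong Jahn–Teller driving force.
[CrI₄(NCS)₂]⁴−: Summing ligand charges against the −4 overall charge gives an oxidation state of +2 for chromium. Group 6 minus oxidation state 2 gives a d⁴ configuration. Iodide and isothiocyanate are weak-field ligands for a first-row metal, so the complex is high-spin. The t₂g³e_g¹ (high-spin) configuration has an unevenly filled e_g set; the Jahn–Teller theorem predicts a tetragonal distortion (typically axial elongation) to lift the degeneracy.

[CrI₄(NCS)₂]⁴−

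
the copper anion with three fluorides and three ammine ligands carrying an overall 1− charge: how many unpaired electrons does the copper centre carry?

Ligand charges: each fluoride is −1; ammonia is neutral. With an overall charge of −1 the copper centre must be in the +2 oxidation state.
Group 11 minus oxidation state 2 gives a d⁹ configuration.
In an octahedral field the d⁹ configuration is t₂g⁶e_g³ (only one arrangement possible), giving 1 unpaired electron.

1 unpaired electron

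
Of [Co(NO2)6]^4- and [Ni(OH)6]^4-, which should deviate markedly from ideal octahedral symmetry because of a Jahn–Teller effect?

[Co(NO2)6]^4-: Each nitro (N-bound nitrite) is −1; balancing the −4 overall charge requires Co(II). Co sits in group 9, so the d-electron count is 9 − 2 = 7. Nitro (N-bound nitrite) is a strong-field ligand (high in the spectrochemical series) for a first-row metal, so the complex is low-spin. The t₂g⁶e_g¹ (low-spin) configuration has an unevenly filled e_g set; the Jahn–Teller theorem predicts a tetragonal distortion (typically axial elongation) to lift the degeneracy.
[Ni(OH)6]^4-: Each hydroxide is −1; balancing the −4 overall charge requires Ni(II). Ni sits in group 10, so the d-electron count is 10 − 2 = 8. The d⁸ configuration leaves the e_g set evenly filled (or empty) — no strong Jahn–Teller driving force.

[Co(NO2)6]^4-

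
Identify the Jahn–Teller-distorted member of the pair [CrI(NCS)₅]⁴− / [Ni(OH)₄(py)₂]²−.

[CrI(NCS)₅]⁴−: Each iodide is −1; each isothiocyanate is −1; balancing the −4 overall charge requires Cr(II). Chromium is a group-6 element; Cr(II) is therefore d⁴. Iodide and isothiocyanate are weak-field ligands for a first-row metal, so the complex is high-spin. The t₂g³e_g¹ (high-spin) configuration has an unevenly filled e_g set; the Jahn–Teller theorem predicts a tetragonal distortion (typically axial elongation) to lift the degeneracy.
[Ni(OH)₄(py)₂]²−: Summing ligand charges against the −2 overall charge gives an oxidation state of +2 for nickel. Nickel is a group-10 element; Ni(II) is therefore d⁸. The d⁸ configuration leaves the e_g set evenly filled (or empty) — no strong Jahn–Teller driving force.

[CrI(NCS)₅]⁴−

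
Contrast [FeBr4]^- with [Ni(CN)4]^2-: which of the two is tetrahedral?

For [FeBr4]^-: Ligand charges: each bromide is −1. With an overall charge of −1 the iron centre must be in the +3 oxidation state. Group 8 minus oxidation state 3 gives a d⁵ configuration. A high-spin d⁵ ion has zero CFSE in either geometry, so four ligands adopt the sterically favoured tetrahedral geometry. → tetrahedral.
For [Ni(CN)4]^2-: Each cyanide is −1; balancing the −2 overall charge requires Ni(II). Group 10 minus oxidation state 2 gives a d⁸ configuration. Cyanide is a strong-field ligand (high in the spectrochemical series). A 3d d⁸ ion with strong-field ligands gains enough CFSE to favour square planar over tetrahedral. → square planar.

[FeBr4]^-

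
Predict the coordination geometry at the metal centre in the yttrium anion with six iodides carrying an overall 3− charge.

Each iodide is −1; balancing the −3 overall charge requires Y(III).
Y sits in group 3, so the d-electron count is 3 − 3 = 0.
With 6 monodentate ligands the coordination number is 6.
Six donors around a single metal centre give an octahedral coordination sphere.

octahedral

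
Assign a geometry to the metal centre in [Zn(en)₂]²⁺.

Summing ligand charges against the +2 overall charge gives an oxidation state of +2 for zinc.
Group 12 minus oxidation state 2 gives a d¹⁰ configuration.
Counting donor atoms: 2×ethylenediamine (bidentate) → 4 donors. Coordination number = 4.
A d¹⁰ ion has no crystal-field stabilisation preference between square planar and tetrahedral, so four ligands adopt the sterically favoured tetrahedral geometry.

tetrahedral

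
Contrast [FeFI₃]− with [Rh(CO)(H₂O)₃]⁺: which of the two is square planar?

For [FeFI₃]−: Each fluoride is −1; each iodide is −1; balancing the −1 overall charge requires Fe(III). Fe sits in group 8, so the d-electron count is 8 − 3 = 5. A high-spin d⁵ ion has zero CFSE in either geometry, so four ligands adopt the sterically favoured tetrahedral geometry. → tetrahedral.
For [Rh(CO)(H₂O)₃]⁺: Summing ligand charges against the +1 overall charge gives an oxidation state of +1 for rhodium. Group 9 minus oxidation state 1 gives a d⁸ configuration. A 4d d⁸ ion has a large crystal-field splitting; square planar leaves the high-energy d_{x²−y²} orbital empty and maximises CFSE. → square planar.

[Rh(CO)(H₂O)₃]⁺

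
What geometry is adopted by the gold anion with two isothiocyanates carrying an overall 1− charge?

Summing ligand charges against the −1 overall charge gives an oxidation state of +1 for gold.
Au sits in group 11, so the d-electron count is 11 − 1 = 10.
With 2 monodentate ligands the coordination number is 2.
A d¹⁰ ion with only two ligands adopts a linear arrangement (sp hybridisation; no CFSE preference).

linear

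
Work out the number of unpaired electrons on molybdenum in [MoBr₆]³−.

Each bromide is −1; balancing the −3 overall charge requires Mo(III).
Mo sits in group 6, so the d-electron count is 6 − 3 = 3.
In an octahedral field the d³ configuration is t₂g³e_g⁰ (only one arrangement possible), giving 3 unpaired electrons.

3 unpaired electrons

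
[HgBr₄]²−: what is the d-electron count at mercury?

d10

Summing ligand charges against the −2 overall charge gives an oxidation state of +2 for mercury.
Mercury is a group-12 element; Hg(II) is therefore d¹⁰.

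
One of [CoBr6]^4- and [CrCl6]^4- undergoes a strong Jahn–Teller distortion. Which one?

[CrCl6]^4-

[CoBr6]^4-: Ligand charges: each bromide is −1. With an overall charge of −4 the cobalt centre must be in the +2 oxidation state. Cobalt is a group-9 element; Co(II) is therefore d⁷. Bromide is a weak-field ligand for a first-row metal, so the complex is high-spin. The d⁷ configuration leaves the e_g set evenly filled (or empty) — no strong Jahn–Teller driving force.
[CrCl6]^4-: Ligand charges: each chloride is −1. With an overall charge of −4 the chromium centre must be in the +2 oxidation state. Group 6 minus oxidation state 2 gives a d⁴ configuration. Chloride is a weak-field ligand for a first-row metal, so the complex is high-spin. The t₂g³e_g¹ (high-spin) configuration has an unevenly filled e_g set; the Jahn–Teller theorem predicts a tetragonal distortion (typically axial elongation) to lift the degeneracy.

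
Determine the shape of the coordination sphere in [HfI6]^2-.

Ligand charges: each iodide is −1. With an overall charge of −2 the hafnium centre must be in the +4 oxidation state.
Group 4 minus oxidation state 4 gives a d⁰ configuration.
Coordination number: 6.
Six donors around a single metal centre give an octahedral coordination sphere.

octahedral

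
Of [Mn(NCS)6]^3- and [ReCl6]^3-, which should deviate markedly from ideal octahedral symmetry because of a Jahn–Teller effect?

[Mn(NCS)6]^3-

[Mn(NCS)6]^3-: Each isothiocyanate is −1; balancing the −3 overall charge requires Mn(III). Manganese is a group-7 element; Mn(III) is therefore d⁴. Isothiocyanate is a weak-field ligand for a first-row metal, so the complex is high-spin. The t₂g³e_g¹ (high-spin) configuration has an unevenly filled e_g set; the Jahn–Teller theorem predicts a tetragonal distortion (typically axial elongation) to lift the degeneracy.
[ReCl6]^3-: Each chloride is −1; balancing the −3 overall charge requires Re(III). Rhenium is a group-7 element; Re(III) is therefore d⁴. A 5d ion has a large Δₒ and is invariably low-spin. The d⁴ configuration leaves the e_g set evenly filled (or empty) — no strong Jahn–Teller driving force.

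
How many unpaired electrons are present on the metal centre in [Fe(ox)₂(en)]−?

Each oxalate is −2; ethylenediamine is neutral; balancing the −1 overall charge requires Fe(III).
Group 8 minus oxidation state 3 gives a d⁵ configuration.
Counting donor atoms: 2×oxalate (bidentate) → 4 donors; 1×ethylenediamine (bidentate) → 2 donors. Coordination number = 6.
The spin state decides the count: Oxalate is a weak-field ligand for a first-row metal, so the complex is high-spin.
An octahedral high-spin d⁵ ion is t₂g³e_g², giving 5 unpaired electrons.

5 unpaired electrons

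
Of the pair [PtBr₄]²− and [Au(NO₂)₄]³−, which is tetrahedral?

[Au(NO₂)₄]³−

For [PtBr₄]²−: Summing ligand charges against the −2 overall charge gives an oxidation state of +2 for platinum. Group 10 minus oxidation state 2 gives a d⁸ configuration. A 5d d⁸ ion has a large crystal-field splitting; square planar leaves the high-energy d_{x²−y²} orbital empty and maximises CFSE. → square planar.
For [Au(NO₂)₄]³−: Ligand charges: each nitro (N-bound nitrite) is −1. With an overall charge of −3 the gold centre must be in the +1 oxidation state. Gold is a group-11 element; Au(I) is therefore d¹⁰. A d¹⁰ ion has no crystal-field stabilisation preference between square planar and tetrahedral, so four ligands adopt the sterically favoured tetrahedral geometry. → tetrahedral.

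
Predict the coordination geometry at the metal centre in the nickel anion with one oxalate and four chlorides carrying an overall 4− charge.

Each oxalate is −2; each chloride is −1; balancing the −4 overall charge requires Ni(II).
Nickel is a group-10 element; Ni(II) is therefore d⁸.
Counting donor atoms: 1×oxalate (bidentate) → 2 donors; 4×chloride (monodentate) → 4 donors. Coordination number = 6.
Six donors around a single metal centre give an octahedral coordination sphere.

octahedral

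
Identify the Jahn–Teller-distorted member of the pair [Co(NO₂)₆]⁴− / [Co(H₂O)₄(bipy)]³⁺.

[Co(NO₂)₆]⁴−: Summing ligand charges against the −4 overall charge gives an oxidation state of +2 for cobalt. Co sits in group 9, so the d-electron count is 9 − 2 = 7. Nitro (N-bound nitrite) is a strong-field ligand (high in the spectrochemical series) for a first-row metal, so the complex is low-spin. The t₂g⁶e_g¹ (low-spin) configuration has an unevenly filled e_g set; the Jahn–Teller theorem predicts a tetragonal distortion (typically axial elongation) to lift the degeneracy.
[Co(H₂O)₄(bipy)]³⁺: Summing ligand charges against the +3 overall charge gives an oxidation state of +3 for cobalt. Co sits in group 9, so the d-electron count is 9 − 3 = 6. Co(III) has an exceptionally large octahedral splitting and is low-spin with essentially every ligand except fluoride. The d⁶ configuration leaves the e_g set evenly filled (or empty) — no strong Jahn–Teller driving force.

[Co(NO₂)₆]⁴−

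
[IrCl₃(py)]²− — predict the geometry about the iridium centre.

Each chloride is −1; pyridine is neutral; balancing the −2 overall charge requires Ir(I).
Iridium is a group-9 element; Ir(I) is therefore d⁸.
Coordination number: 4.
A 5d d⁸ ion has a large crystal-field splitting; square planar leaves the high-energy d_{x²−y²} orbital empty and maximises CFSE.

square planar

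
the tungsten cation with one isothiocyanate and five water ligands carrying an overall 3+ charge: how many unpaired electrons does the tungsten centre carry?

2

Each isothiocyanate is −1; water is neutral; balancing the +3 overall charge requires W(IV).
W sits in group 6, so the d-electron count is 6 − 4 = 2.
In an octahedral field the d² configuration is t₂g²e_g⁰ (only one arrangement possible), giving 2 unpaired electrons.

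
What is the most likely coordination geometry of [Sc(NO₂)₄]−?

Summing ligand charges against the −1 overall charge gives an oxidation state of +3 for scandium.
Sc sits in group 3, so the d-electron count is 3 − 3 = 0.
Coordination number: 4.
A d⁰ ion has no crystal-field stabilisation preference between square planar and tetrahedral, so four ligands adopt the sterically favoured tetrahedral geometry.

tetrahedral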